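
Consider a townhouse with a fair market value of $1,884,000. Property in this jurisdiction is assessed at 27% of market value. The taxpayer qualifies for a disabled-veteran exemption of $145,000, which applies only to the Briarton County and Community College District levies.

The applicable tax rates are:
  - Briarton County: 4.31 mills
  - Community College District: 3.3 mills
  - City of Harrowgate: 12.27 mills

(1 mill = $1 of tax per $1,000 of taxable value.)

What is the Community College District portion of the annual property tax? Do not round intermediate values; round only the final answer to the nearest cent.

Assessed value = $1,884,000 × 0.27 = $508,680
Community College District taxable value = $508,680 − $145,000 = $363,680
Community College District levy = $363,680 × 0.0033 = $1,200.144

$1,200.14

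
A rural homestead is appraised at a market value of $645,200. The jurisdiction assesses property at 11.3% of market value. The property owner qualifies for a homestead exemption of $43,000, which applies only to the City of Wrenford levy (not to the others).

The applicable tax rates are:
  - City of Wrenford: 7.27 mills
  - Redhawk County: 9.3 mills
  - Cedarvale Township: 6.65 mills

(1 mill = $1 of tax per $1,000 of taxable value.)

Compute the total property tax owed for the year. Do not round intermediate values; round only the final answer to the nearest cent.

$1,380.30

Assessed value = $645,200 × 0.113 = $72,907.6
City of Wrenford: ($72,907.6 − $43,000) × 0.00727 = $29,907.6 × 0.00727 = $217.428252
Redhawk County: $72,907.6 × 0.0093 = $678.04068
Cedarvale Township: $72,907.6 × 0.00665 = $484.83554
Total = $1,380.304472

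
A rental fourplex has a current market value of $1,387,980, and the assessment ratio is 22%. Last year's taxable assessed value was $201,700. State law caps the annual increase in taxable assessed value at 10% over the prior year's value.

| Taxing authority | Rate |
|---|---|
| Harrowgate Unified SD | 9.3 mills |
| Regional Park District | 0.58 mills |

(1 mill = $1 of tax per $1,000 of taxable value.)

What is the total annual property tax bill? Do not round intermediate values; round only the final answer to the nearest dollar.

Uncapped assessed value = $1,387,980 × 0.22 = $305,355.6
Cap limit = $201,700 × 1.1 = $221,870
Taxable assessed value = min($305,355.6, $221,870) = $221,870 (cap binds)
Harrowgate Unified SD: $221,870 × 0.0093 = $2,063.391
Regional Park District: $221,870 × 0.00058 = $128.6846
Total = $2,192.0756

$2,192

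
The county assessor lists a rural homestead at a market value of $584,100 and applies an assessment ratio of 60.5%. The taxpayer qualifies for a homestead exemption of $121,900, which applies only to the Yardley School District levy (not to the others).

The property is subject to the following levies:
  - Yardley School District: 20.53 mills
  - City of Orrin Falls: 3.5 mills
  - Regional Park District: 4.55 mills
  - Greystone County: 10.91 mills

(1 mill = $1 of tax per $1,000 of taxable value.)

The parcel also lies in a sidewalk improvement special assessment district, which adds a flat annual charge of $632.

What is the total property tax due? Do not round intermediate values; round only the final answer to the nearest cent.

$12,084.39

Assessed value = $584,100 × 0.605 = $353,380.5
Yardley School District: ($353,380.5 − $121,900) × 0.02053 = $231,480.5 × 0.02053 = $4,752.294665
City of Orrin Falls: $353,380.5 × 0.0035 = $1,236.83175
Regional Park District: $353,380.5 × 0.00455 = $1,607.881275
Greystone County: $353,380.5 × 0.01091 = $3,855.381255
Levies subtotal = $11,452.388945
Total = $11,452.388945 + $632 = $12,084.388945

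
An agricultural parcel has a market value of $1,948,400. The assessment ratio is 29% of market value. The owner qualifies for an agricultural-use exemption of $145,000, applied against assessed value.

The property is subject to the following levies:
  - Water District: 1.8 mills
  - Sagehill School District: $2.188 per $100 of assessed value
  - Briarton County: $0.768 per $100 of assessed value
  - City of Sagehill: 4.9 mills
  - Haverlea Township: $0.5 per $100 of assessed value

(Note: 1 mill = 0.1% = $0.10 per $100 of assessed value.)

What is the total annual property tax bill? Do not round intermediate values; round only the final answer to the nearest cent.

Assessed value = $1,948,400 × 0.29 = $565,036
Taxable value = $565,036 − $145,000 = $420,036
Water District: $420,036 × 0.0018 = $756.0648
Sagehill School District: $420,036 × 0.02188 = $9,190.38768
Briarton County: $420,036 × 0.00768 = $3,225.87648
City of Sagehill: $420,036 × 0.0049 = $2,058.1764
Haverlea Township: $420,036 × 0.005 = $2,100.18
Total = $17,330.68536

$17,330.69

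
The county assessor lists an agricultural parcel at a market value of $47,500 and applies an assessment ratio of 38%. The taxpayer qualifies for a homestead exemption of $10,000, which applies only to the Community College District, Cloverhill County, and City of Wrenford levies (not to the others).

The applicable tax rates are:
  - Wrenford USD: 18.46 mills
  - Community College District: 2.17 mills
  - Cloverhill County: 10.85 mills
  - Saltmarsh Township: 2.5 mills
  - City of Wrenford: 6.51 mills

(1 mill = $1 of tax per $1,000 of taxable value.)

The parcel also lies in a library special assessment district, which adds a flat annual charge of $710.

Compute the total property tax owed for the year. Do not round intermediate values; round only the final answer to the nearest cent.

$1,245.54

Assessed value = $47,500 × 0.38 = $18,050
Wrenford USD: $18,050 × 0.01846 = $333.203
Community College District: ($18,050 − $10,000) × 0.00217 = $8,050 × 0.00217 = $17.4685
Cloverhill County: ($18,050 − $10,000) × 0.01085 = $8,050 × 0.01085 = $87.3425
Saltmarsh Township: $18,050 × 0.0025 = $45.125
City of Wrenford: ($18,050 − $10,000) × 0.00651 = $8,050 × 0.00651 = $52.4055
Levies subtotal = $535.5445
Total = $535.5445 + $710 = $1,245.5445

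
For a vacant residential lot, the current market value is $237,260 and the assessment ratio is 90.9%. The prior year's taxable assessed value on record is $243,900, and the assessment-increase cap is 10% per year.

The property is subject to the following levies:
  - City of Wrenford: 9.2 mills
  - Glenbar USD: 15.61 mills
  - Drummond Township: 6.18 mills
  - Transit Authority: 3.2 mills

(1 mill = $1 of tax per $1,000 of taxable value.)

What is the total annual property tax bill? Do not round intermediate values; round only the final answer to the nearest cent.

$7,373.73

Uncapped assessed value = $237,260 × 0.909 = $215,669.34
Cap limit = $243,900 × 1.1 = $268,290
Taxable assessed value = min($215,669.34, $268,290) = $215,669.34 (cap does not bind)
City of Wrenford: $215,669.34 × 0.0092 = $1,984.157928
Glenbar USD: $215,669.34 × 0.01561 = $3,366.5983974
Drummond Township: $215,669.34 × 0.00618 = $1,332.8365212
Transit Authority: $215,669.34 × 0.0032 = $690.141888
Total = $7,373.7347346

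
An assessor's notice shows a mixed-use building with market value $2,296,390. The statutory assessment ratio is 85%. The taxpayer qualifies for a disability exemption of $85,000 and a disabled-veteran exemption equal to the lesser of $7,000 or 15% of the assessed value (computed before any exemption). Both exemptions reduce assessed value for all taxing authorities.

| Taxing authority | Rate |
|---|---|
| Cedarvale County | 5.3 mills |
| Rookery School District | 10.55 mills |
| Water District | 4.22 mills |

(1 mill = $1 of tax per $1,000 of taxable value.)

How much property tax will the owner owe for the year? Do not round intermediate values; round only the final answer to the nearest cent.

Assessed value = $2,296,390 × 0.85 = $1,951,931.5
Disabled-veteran exemption = min($7,000, 15% × $1,951,931.5) = min($7,000, $292,789.725) = $7,000 (dollar cap binds)
Taxable value = $1,951,931.5 − $85,000 − $7,000 = $1,859,931.5
Cedarvale County: $1,859,931.5 × 0.0053 = $9,857.63695
Rookery School District: $1,859,931.5 × 0.01055 = $19,622.277325
Water District: $1,859,931.5 × 0.00422 = $7,848.91093
Total = $37,328.825205

$37,328.83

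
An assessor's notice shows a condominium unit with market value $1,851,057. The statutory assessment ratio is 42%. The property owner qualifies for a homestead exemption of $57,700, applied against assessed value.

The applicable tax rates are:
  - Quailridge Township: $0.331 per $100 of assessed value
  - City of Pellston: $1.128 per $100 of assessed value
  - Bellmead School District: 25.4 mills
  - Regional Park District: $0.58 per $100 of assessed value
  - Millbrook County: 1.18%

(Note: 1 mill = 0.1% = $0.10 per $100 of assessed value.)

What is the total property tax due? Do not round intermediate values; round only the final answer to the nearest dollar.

Assessed value = $1,851,057 × 0.42 = $777,443.94
Taxable value = $777,443.94 − $57,700 = $719,743.94
Quailridge Township: $719,743.94 × 0.00331 = $2,382.3524414
City of Pellston: $719,743.94 × 0.01128 = $8,118.7116432
Bellmead School District: $719,743.94 × 0.0254 = $18,281.496076
Regional Park District: $719,743.94 × 0.0058 = $4,174.514852
Millbrook County: $719,743.94 × 0.0118 = $8,492.978492
Total = $41,450.0535046

$41,450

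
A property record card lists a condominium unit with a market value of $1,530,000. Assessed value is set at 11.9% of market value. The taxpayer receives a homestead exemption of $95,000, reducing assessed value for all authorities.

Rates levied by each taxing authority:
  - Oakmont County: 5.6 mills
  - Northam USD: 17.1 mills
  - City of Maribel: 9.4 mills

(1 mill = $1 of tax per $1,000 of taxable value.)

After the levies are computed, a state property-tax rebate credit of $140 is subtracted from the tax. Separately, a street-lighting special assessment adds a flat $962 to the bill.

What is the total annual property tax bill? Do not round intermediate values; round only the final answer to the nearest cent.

Assessed value = $1,530,000 × 0.119 = $182,070
Taxable value = $182,070 − $95,000 = $87,070
Oakmont County: $87,070 × 0.0056 = $487.592
Northam USD: $87,070 × 0.0171 = $1,488.897
City of Maribel: $87,070 × 0.0094 = $818.458
Levies subtotal = $2,794.947
After credit = $2,794.947 − $140 = $2,654.947
Total = $2,654.947 + $962 = $3,616.947

$3,616.95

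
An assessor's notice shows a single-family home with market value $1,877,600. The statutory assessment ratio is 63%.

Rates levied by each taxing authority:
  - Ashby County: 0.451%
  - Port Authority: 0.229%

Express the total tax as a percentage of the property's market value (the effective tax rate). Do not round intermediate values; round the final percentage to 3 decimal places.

0.428%

Assessed value = $1,877,600 × 0.63 = $1,182,888
Ashby County: $1,182,888 × 0.00451 = $5,334.82488
Port Authority: $1,182,888 × 0.00229 = $2,708.81352
Total tax = $8,043.6384
Effective rate = $8,043.6384 ÷ $1,877,600 = 0.428% of market value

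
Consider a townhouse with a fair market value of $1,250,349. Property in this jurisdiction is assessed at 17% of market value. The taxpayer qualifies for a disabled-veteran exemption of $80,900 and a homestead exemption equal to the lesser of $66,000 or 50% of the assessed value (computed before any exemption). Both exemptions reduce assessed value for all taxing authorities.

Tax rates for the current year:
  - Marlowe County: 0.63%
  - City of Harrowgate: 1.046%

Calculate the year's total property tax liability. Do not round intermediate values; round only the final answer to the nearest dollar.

Assessed value = $1,250,349 × 0.17 = $212,559.33
Homestead exemption = min($66,000, 50% × $212,559.33) = min($66,000, $106,279.665) = $66,000 (dollar cap binds)
Taxable value = $212,559.33 − $80,900 − $66,000 = $65,659.33
Marlowe County: $65,659.33 × 0.0063 = $413.653779
City of Harrowgate: $65,659.33 × 0.01046 = $686.7965918
Total = $1,100.4503708

$1,100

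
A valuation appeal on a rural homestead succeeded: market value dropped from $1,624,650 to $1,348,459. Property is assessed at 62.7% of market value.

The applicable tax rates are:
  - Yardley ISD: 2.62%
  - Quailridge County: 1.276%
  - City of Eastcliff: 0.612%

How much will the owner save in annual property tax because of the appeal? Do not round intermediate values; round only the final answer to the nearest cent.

Old assessed value = $1,624,650 × 0.627 = $1,018,655.55
New assessed value = $1,348,459 × 0.627 = $845,483.793
Combined rate = 0.0262 + 0.01276 + 0.00612 = 0.04508
Old tax = $1,018,655.55 × 0.04508 = $45,920.992194
New tax = $845,483.793 × 0.04508 = $38,114.40938844
Reduction = $45,920.992194 − $38,114.40938844 = $7,806.58280556

$7,806.58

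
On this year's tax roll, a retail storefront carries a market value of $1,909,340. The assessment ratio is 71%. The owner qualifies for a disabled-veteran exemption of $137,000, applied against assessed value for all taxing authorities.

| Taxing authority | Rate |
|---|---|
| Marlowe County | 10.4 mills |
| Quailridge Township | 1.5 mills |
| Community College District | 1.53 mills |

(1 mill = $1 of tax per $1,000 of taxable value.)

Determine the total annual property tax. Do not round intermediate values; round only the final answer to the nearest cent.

Assessed value = $1,909,340 × 0.71 = $1,355,631.4
Taxable value = $1,355,631.4 − $137,000 = $1,218,631.4
Marlowe County: $1,218,631.4 × 0.0104 = $12,673.76656
Quailridge Township: $1,218,631.4 × 0.0015 = $1,827.9471
Community College District: $1,218,631.4 × 0.00153 = $1,864.506042
Total = $12,673.76656 + $1,827.9471 + $1,864.506042 = $16,366.219702

$16,366.22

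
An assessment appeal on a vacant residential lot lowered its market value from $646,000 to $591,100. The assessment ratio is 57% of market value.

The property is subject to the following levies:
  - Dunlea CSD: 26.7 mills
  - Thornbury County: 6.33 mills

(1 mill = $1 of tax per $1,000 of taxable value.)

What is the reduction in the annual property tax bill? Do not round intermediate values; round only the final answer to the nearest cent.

$1,033.61

Old assessed value = $646,000 × 0.57 = $368,220
New assessed value = $591,100 × 0.57 = $336,927
Combined rate = 0.0267 + 0.00633 = 0.03303
Old tax = $368,220 × 0.03303 = $12,162.3066
New tax = $336,927 × 0.03303 = $11,128.69881
Reduction = $12,162.3066 − $11,128.69881 = $1,033.60779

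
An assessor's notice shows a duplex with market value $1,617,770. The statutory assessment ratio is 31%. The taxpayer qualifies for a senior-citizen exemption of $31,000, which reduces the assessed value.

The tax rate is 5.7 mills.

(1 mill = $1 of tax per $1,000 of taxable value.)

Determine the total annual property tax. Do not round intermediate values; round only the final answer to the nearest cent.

$2,681.90

Assessed value = $1,617,770 × 0.31 = $501,508.7
Taxable value = $501,508.7 − $31,000 = $470,508.7
Tax = $470,508.7 × 0.0057 = $2,681.89959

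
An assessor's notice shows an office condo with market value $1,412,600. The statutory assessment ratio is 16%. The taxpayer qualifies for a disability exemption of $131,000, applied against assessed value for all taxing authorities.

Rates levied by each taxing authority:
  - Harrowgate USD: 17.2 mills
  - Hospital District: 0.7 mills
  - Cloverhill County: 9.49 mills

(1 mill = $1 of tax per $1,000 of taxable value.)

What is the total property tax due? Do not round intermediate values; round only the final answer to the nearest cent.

Assessed value = $1,412,600 × 0.16 = $226,016
Taxable value = $226,016 − $131,000 = $95,016
Harrowgate USD: $95,016 × 0.0172 = $1,634.2752
Hospital District: $95,016 × 0.0007 = $66.5112
Cloverhill County: $95,016 × 0.00949 = $901.70184
Total = $1,634.2752 + $66.5112 + $901.70184 = $2,602.48824

$2,602.49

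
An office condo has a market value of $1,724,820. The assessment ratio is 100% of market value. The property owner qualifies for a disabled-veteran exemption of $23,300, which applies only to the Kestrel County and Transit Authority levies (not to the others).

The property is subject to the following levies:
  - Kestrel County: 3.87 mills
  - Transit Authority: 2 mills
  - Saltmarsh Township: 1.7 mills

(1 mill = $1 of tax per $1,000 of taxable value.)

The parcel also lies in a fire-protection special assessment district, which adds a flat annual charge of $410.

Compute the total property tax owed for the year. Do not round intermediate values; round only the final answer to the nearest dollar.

$13,330

Assessed value = $1,724,820 × 1 = $1,724,820
Kestrel County: ($1,724,820 − $23,300) × 0.00387 = $1,701,520 × 0.00387 = $6,584.8824
Transit Authority: ($1,724,820 − $23,300) × 0.002 = $1,701,520 × 0.002 = $3,403.04
Saltmarsh Township: $1,724,820 × 0.0017 = $2,932.194
Levies subtotal = $12,920.1164
Total = $12,920.1164 + $410 = $13,330.1164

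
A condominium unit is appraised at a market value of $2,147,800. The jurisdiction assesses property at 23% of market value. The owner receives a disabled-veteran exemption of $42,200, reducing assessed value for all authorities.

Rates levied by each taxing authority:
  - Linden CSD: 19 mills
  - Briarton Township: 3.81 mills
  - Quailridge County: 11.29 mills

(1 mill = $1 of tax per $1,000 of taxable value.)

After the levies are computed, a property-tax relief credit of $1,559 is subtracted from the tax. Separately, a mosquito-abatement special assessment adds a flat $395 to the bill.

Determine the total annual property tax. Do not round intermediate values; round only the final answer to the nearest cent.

$14,242.18

Assessed value = $2,147,800 × 0.23 = $493,994
Taxable value = $493,994 − $42,200 = $451,794
Linden CSD: $451,794 × 0.019 = $8,584.086
Briarton Township: $451,794 × 0.00381 = $1,721.33514
Quailridge County: $451,794 × 0.01129 = $5,100.75426
Levies subtotal = $15,406.1754
After credit = $15,406.1754 − $1,559 = $13,847.1754
Total = $13,847.1754 + $395 = $14,242.1754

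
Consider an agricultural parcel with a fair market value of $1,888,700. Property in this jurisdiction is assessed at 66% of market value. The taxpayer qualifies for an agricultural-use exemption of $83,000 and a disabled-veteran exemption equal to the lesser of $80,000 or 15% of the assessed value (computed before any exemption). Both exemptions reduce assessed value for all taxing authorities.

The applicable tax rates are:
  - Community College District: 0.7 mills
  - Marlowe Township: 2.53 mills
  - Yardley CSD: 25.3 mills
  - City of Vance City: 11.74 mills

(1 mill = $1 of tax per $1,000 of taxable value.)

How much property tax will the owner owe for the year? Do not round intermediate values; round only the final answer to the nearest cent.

$43,634.24

Assessed value = $1,888,700 × 0.66 = $1,246,542
Disabled-veteran exemption = min($80,000, 15% × $1,246,542) = min($80,000, $186,981.3) = $80,000 (dollar cap binds)
Taxable value = $1,246,542 − $83,000 − $80,000 = $1,083,542
Community College District: $1,083,542 × 0.0007 = $758.4794
Marlowe Township: $1,083,542 × 0.00253 = $2,741.36126
Yardley CSD: $1,083,542 × 0.0253 = $27,413.6126
City of Vance City: $1,083,542 × 0.01174 = $12,720.78308
Total = $43,634.23634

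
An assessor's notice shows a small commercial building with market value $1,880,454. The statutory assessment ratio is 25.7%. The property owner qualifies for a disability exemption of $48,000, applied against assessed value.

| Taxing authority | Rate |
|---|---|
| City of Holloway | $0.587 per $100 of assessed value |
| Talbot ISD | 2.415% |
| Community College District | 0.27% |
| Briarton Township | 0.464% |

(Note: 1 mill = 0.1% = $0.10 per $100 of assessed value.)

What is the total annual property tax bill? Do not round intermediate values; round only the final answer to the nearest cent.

Assessed value = $1,880,454 × 0.257 = $483,276.678
Taxable value = $483,276.678 − $48,000 = $435,276.678
City of Holloway: $435,276.678 × 0.00587 = $2,555.07409986
Talbot ISD: $435,276.678 × 0.02415 = $10,511.9317737
Community College District: $435,276.678 × 0.0027 = $1,175.2470306
Briarton Township: $435,276.678 × 0.00464 = $2,019.68378592
Total = $16,261.93669008

$16,261.94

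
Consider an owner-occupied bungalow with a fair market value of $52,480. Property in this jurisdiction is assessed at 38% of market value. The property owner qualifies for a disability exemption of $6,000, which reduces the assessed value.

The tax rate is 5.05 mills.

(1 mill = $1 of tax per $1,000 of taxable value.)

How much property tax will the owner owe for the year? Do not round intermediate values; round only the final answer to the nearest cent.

$70.41

Assessed value = $52,480 × 0.38 = $19,942.4
Taxable value = $19,942.4 − $6,000 = $13,942.4
Tax = $13,942.4 × 0.00505 = $70.40912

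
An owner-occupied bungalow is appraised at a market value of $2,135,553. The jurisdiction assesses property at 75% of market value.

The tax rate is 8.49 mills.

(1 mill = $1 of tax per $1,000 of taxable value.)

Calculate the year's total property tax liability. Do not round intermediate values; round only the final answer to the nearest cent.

$13,598.13

Assessed value = $2,135,553 × 0.75 = $1,601,664.75
Tax = $1,601,664.75 × 0.00849 = $13,598.1337275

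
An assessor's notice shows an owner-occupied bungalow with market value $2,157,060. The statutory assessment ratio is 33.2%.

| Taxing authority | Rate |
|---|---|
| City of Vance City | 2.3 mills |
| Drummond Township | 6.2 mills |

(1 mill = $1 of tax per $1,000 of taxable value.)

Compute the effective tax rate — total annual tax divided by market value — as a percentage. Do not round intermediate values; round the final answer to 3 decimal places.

Assessed value = $2,157,060 × 0.332 = $716,143.92
City of Vance City: $716,143.92 × 0.0023 = $1,647.131016
Drummond Township: $716,143.92 × 0.0062 = $4,440.092304
Total tax = $6,087.22332
Effective rate = $6,087.22332 ÷ $2,157,060 = 0.282% of market value

0.282%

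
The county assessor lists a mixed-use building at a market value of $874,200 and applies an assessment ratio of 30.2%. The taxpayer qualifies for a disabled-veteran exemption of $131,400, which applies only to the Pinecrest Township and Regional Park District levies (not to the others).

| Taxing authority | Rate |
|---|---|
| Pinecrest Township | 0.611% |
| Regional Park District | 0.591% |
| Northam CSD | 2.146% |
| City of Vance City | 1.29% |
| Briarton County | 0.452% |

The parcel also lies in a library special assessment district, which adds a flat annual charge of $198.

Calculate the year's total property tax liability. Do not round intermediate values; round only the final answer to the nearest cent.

Assessed value = $874,200 × 0.302 = $264,008.4
Pinecrest Township: ($264,008.4 − $131,400) × 0.00611 = $132,608.4 × 0.00611 = $810.237324
Regional Park District: ($264,008.4 − $131,400) × 0.00591 = $132,608.4 × 0.00591 = $783.715644
Northam CSD: $264,008.4 × 0.02146 = $5,665.620264
City of Vance City: $264,008.4 × 0.0129 = $3,405.70836
Briarton County: $264,008.4 × 0.00452 = $1,193.317968
Levies subtotal = $11,858.59956
Total = $11,858.59956 + $198 = $12,056.59956

$12,056.60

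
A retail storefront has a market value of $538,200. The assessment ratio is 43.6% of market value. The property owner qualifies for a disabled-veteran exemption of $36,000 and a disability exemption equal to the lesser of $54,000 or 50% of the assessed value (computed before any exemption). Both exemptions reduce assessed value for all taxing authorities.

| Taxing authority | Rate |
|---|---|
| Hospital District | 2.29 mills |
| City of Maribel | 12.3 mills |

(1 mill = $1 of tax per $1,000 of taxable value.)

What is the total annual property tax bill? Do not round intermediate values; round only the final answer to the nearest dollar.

Assessed value = $538,200 × 0.436 = $234,655.2
Disability exemption = min($54,000, 50% × $234,655.2) = min($54,000, $117,327.6) = $54,000 (dollar cap binds)
Taxable value = $234,655.2 − $36,000 − $54,000 = $144,655.2
Hospital District: $144,655.2 × 0.00229 = $331.260408
City of Maribel: $144,655.2 × 0.0123 = $1,779.25896
Total = $2,110.519368

$2,111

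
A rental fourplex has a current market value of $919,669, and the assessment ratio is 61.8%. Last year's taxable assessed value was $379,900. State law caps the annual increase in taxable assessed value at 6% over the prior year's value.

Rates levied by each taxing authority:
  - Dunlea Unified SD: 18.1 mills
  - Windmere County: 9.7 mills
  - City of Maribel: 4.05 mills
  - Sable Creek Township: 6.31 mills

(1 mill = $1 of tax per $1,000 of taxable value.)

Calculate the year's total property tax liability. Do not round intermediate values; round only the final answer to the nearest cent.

Uncapped assessed value = $919,669 × 0.618 = $568,355.442
Cap limit = $379,900 × 1.06 = $402,694
Taxable assessed value = min($568,355.442, $402,694) = $402,694 (cap binds)
Dunlea Unified SD: $402,694 × 0.0181 = $7,288.7614
Windmere County: $402,694 × 0.0097 = $3,906.1318
City of Maribel: $402,694 × 0.00405 = $1,630.9107
Sable Creek Township: $402,694 × 0.00631 = $2,540.99914
Total = $15,366.80304

$15,366.80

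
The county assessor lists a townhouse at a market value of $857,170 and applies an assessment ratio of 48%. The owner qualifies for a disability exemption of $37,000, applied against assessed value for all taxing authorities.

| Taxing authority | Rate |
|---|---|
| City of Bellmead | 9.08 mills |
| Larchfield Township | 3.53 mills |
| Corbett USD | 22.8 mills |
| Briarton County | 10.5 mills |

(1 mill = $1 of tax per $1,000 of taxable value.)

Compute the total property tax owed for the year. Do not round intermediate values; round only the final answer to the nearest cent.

$17,190.61

Assessed value = $857,170 × 0.48 = $411,441.6
Taxable value = $411,441.6 − $37,000 = $374,441.6
City of Bellmead: $374,441.6 × 0.00908 = $3,399.929728
Larchfield Township: $374,441.6 × 0.00353 = $1,321.778848
Corbett USD: $374,441.6 × 0.0228 = $8,537.26848
Briarton County: $374,441.6 × 0.0105 = $3,931.6368
Total = $3,399.929728 + $1,321.778848 + $8,537.26848 + $3,931.6368 = $17,190.613856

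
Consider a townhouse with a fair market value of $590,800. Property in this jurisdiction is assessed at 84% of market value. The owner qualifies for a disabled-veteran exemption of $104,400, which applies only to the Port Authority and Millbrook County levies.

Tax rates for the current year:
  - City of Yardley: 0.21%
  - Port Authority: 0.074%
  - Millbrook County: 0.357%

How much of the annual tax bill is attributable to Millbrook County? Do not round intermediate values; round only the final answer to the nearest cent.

Assessed value = $590,800 × 0.84 = $496,272
Millbrook County taxable value = $496,272 − $104,400 = $391,872
Millbrook County levy = $391,872 × 0.00357 = $1,398.98304

$1,398.98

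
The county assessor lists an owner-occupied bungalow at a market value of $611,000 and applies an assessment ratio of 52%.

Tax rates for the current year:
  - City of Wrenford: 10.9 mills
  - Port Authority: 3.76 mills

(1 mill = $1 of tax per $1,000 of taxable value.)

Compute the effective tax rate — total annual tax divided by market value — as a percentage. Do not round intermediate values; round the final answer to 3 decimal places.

0.762%

Assessed value = $611,000 × 0.52 = $317,720
City of Wrenford: $317,720 × 0.0109 = $3,463.148
Port Authority: $317,720 × 0.00376 = $1,194.6272
Total tax = $4,657.7752
Effective rate = $4,657.7752 ÷ $611,000 = 0.762% of market value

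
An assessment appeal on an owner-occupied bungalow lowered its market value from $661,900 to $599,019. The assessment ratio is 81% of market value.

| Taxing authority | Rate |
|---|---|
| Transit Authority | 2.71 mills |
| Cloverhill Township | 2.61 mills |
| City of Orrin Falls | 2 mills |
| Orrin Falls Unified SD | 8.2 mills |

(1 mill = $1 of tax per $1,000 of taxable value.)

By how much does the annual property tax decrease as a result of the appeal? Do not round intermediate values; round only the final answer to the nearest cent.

$790.49

Old assessed value = $661,900 × 0.81 = $536,139
New assessed value = $599,019 × 0.81 = $485,205.39
Combined rate = 0.00271 + 0.00261 + 0.002 + 0.0082 = 0.01552
Old tax = $536,139 × 0.01552 = $8,320.87728
New tax = $485,205.39 × 0.01552 = $7,530.3876528
Reduction = $8,320.87728 − $7,530.3876528 = $790.4896272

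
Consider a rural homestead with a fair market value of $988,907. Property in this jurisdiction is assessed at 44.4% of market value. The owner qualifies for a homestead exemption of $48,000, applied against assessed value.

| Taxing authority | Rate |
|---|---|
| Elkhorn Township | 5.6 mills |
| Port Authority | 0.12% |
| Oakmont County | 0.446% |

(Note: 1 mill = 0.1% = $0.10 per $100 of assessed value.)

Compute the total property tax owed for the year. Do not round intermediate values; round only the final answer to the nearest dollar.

Assessed value = $988,907 × 0.444 = $439,074.708
Taxable value = $439,074.708 − $48,000 = $391,074.708
Elkhorn Township: $391,074.708 × 0.0056 = $2,190.0183648
Port Authority: $391,074.708 × 0.0012 = $469.2896496
Oakmont County: $391,074.708 × 0.00446 = $1,744.19319768
Total = $4,403.50121208

$4,404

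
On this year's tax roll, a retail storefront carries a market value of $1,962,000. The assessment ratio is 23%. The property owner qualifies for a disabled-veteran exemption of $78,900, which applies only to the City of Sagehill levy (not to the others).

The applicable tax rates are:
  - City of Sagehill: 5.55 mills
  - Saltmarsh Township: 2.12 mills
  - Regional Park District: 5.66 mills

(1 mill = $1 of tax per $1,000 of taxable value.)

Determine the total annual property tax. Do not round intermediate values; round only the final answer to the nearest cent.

$5,577.40

Assessed value = $1,962,000 × 0.23 = $451,260
City of Sagehill: ($451,260 − $78,900) × 0.00555 = $372,360 × 0.00555 = $2,066.598
Saltmarsh Township: $451,260 × 0.00212 = $956.6712
Regional Park District: $451,260 × 0.00566 = $2,554.1316
Total = $5,577.4008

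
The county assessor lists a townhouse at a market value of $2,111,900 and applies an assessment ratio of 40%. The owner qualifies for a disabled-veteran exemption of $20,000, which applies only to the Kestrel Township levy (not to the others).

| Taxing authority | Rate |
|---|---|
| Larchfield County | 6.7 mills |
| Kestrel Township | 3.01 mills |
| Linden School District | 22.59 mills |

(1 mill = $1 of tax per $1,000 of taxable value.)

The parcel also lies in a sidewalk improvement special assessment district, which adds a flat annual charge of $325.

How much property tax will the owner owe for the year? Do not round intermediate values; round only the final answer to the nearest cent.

Assessed value = $2,111,900 × 0.4 = $844,760
Larchfield County: $844,760 × 0.0067 = $5,659.892
Kestrel Township: ($844,760 − $20,000) × 0.00301 = $824,760 × 0.00301 = $2,482.5276
Linden School District: $844,760 × 0.02259 = $19,083.1284
Levies subtotal = $27,225.548
Total = $27,225.548 + $325 = $27,550.548

$27,550.55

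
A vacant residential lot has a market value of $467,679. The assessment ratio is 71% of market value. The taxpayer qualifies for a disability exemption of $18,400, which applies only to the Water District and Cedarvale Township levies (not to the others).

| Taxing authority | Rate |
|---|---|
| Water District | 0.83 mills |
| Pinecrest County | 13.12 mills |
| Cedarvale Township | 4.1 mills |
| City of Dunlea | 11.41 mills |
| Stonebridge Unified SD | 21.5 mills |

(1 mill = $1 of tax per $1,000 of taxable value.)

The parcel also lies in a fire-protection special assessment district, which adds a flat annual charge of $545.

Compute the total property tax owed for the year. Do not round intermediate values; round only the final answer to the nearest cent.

Assessed value = $467,679 × 0.71 = $332,052.09
Water District: ($332,052.09 − $18,400) × 0.00083 = $313,652.09 × 0.00083 = $260.3312347
Pinecrest County: $332,052.09 × 0.01312 = $4,356.5234208
Cedarvale Township: ($332,052.09 − $18,400) × 0.0041 = $313,652.09 × 0.0041 = $1,285.973569
City of Dunlea: $332,052.09 × 0.01141 = $3,788.7143469
Stonebridge Unified SD: $332,052.09 × 0.0215 = $7,139.119935
Levies subtotal = $16,830.6625064
Total = $16,830.6625064 + $545 = $17,375.6625064

$17,375.66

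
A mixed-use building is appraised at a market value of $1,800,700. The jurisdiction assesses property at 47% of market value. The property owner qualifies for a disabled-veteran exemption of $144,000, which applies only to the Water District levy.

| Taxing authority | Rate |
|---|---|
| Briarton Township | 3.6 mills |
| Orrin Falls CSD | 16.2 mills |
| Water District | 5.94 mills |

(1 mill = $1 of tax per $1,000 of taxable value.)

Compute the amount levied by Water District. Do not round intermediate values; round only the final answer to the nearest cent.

$4,171.83

Assessed value = $1,800,700 × 0.47 = $846,329
Water District taxable value = $846,329 − $144,000 = $702,329
Water District levy = $702,329 × 0.00594 = $4,171.83426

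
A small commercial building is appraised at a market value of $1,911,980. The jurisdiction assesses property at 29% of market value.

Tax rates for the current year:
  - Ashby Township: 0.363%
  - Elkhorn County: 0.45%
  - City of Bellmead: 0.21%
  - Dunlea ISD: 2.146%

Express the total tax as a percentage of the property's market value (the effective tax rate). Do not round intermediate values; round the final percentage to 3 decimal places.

Assessed value = $1,911,980 × 0.29 = $554,474.2
Ashby Township: $554,474.2 × 0.00363 = $2,012.741346
Elkhorn County: $554,474.2 × 0.0045 = $2,495.1339
City of Bellmead: $554,474.2 × 0.0021 = $1,164.39582
Dunlea ISD: $554,474.2 × 0.02146 = $11,899.016332
Total tax = $17,571.287398
Effective rate = $17,571.287398 ÷ $1,911,980 = 0.919% of market value

0.919%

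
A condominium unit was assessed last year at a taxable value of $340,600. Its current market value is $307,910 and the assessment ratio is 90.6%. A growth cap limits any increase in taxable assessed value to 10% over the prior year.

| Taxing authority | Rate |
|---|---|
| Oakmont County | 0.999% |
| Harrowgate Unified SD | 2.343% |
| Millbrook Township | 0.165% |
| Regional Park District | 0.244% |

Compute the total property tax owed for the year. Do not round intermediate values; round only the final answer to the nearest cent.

Uncapped assessed value = $307,910 × 0.906 = $278,966.46
Cap limit = $340,600 × 1.1 = $374,660
Taxable assessed value = min($278,966.46, $374,660) = $278,966.46 (cap does not bind)
Oakmont County: $278,966.46 × 0.00999 = $2,786.8749354
Harrowgate Unified SD: $278,966.46 × 0.02343 = $6,536.1841578
Millbrook Township: $278,966.46 × 0.00165 = $460.294659
Regional Park District: $278,966.46 × 0.00244 = $680.6781624
Total = $10,464.0319146

$10,464.03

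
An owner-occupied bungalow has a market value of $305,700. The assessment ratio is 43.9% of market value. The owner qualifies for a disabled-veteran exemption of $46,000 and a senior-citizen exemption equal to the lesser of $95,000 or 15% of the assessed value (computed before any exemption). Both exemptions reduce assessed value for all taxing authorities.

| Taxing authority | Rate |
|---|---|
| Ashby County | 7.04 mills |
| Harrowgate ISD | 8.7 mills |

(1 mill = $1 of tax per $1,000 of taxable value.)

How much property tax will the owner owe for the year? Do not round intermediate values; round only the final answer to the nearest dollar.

$1,071

Assessed value = $305,700 × 0.439 = $134,202.3
Senior-citizen exemption = min($95,000, 15% × $134,202.3) = min($95,000, $20,130.345) = $20,130.345 (percentage binds)
Taxable value = $134,202.3 − $46,000 − $20,130.345 = $68,071.955
Ashby County: $68,071.955 × 0.00704 = $479.2265632
Harrowgate ISD: $68,071.955 × 0.0087 = $592.2260085
Total = $1,071.4525717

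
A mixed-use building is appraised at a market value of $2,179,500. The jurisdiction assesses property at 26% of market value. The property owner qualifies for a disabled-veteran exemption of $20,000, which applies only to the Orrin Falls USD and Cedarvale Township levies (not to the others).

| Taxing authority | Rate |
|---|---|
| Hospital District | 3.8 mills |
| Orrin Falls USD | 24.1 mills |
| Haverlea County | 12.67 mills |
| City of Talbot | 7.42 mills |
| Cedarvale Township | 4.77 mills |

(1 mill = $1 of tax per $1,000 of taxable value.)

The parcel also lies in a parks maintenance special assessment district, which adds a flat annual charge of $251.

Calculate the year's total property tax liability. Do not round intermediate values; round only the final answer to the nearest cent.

Assessed value = $2,179,500 × 0.26 = $566,670
Hospital District: $566,670 × 0.0038 = $2,153.346
Orrin Falls USD: ($566,670 − $20,000) × 0.0241 = $546,670 × 0.0241 = $13,174.747
Haverlea County: $566,670 × 0.01267 = $7,179.7089
City of Talbot: $566,670 × 0.00742 = $4,204.6914
Cedarvale Township: ($566,670 − $20,000) × 0.00477 = $546,670 × 0.00477 = $2,607.6159
Levies subtotal = $29,320.1092
Total = $29,320.1092 + $251 = $29,571.1092

$29,571.11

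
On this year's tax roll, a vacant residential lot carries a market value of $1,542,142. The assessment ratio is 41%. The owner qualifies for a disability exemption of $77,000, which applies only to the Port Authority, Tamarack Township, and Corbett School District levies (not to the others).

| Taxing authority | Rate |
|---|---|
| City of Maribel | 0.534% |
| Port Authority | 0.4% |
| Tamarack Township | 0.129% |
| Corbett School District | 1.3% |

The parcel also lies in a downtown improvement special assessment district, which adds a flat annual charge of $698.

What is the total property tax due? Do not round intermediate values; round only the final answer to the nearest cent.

$14,230.40

Assessed value = $1,542,142 × 0.41 = $632,278.22
City of Maribel: $632,278.22 × 0.00534 = $3,376.3656948
Port Authority: ($632,278.22 − $77,000) × 0.004 = $555,278.22 × 0.004 = $2,221.11288
Tamarack Township: ($632,278.22 − $77,000) × 0.00129 = $555,278.22 × 0.00129 = $716.3089038
Corbett School District: ($632,278.22 − $77,000) × 0.013 = $555,278.22 × 0.013 = $7,218.61686
Levies subtotal = $13,532.4043386
Total = $13,532.4043386 + $698 = $14,230.4043386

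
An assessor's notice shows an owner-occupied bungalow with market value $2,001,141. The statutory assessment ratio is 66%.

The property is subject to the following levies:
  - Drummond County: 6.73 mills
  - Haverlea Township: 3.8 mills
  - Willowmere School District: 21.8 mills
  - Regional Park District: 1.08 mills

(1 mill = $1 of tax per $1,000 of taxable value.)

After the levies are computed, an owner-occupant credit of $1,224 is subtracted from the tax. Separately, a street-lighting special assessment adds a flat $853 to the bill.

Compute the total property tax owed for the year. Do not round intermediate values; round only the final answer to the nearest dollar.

$43,755

Assessed value = $2,001,141 × 0.66 = $1,320,753.06
Drummond County: $1,320,753.06 × 0.00673 = $8,888.6680938
Haverlea Township: $1,320,753.06 × 0.0038 = $5,018.861628
Willowmere School District: $1,320,753.06 × 0.0218 = $28,792.416708
Regional Park District: $1,320,753.06 × 0.00108 = $1,426.4133048
Levies subtotal = $44,126.3597346
After credit = $44,126.3597346 − $1,224 = $42,902.3597346
Total = $42,902.3597346 + $853 = $43,755.3597346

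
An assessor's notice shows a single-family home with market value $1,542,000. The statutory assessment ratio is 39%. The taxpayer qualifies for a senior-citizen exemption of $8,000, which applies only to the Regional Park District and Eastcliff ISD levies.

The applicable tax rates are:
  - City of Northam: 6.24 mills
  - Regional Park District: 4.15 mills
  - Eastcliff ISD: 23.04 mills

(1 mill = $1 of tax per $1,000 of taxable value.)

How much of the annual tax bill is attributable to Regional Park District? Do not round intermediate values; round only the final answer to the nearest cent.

$2,462.53

Assessed value = $1,542,000 × 0.39 = $601,380
Regional Park District taxable value = $601,380 − $8,000 = $593,380
Regional Park District levy = $593,380 × 0.00415 = $2,462.527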